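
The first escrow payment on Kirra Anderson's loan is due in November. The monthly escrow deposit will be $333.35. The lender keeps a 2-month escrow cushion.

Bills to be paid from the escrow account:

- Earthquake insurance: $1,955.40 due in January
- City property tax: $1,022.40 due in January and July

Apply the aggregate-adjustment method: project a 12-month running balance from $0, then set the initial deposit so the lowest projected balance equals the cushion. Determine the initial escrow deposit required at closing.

Cushion = 2 × $333.35 = $666.70
Trial balance (start $0, +$333.35 each month, − disbursements):
  Nov: +$333.35 → $333.35
  Dec: +$333.35 → $666.70
  Jan: +$333.35 − $2,977.80 → -$1,977.75
  Feb: +$333.35 → -$1,644.40
  Mar: +$333.35 → -$1,311.05
  Apr: +$333.35 → -$977.70
  May: +$333.35 → -$644.35
  Jun: +$333.35 → -$311.00
  Jul: +$333.35 − $1,022.40 → -$1,000.05
  Aug: +$333.35 → -$666.70
  Sep: +$333.35 → -$333.35
  Oct: +$333.35 → $0.00
Lowest trial balance = -$1,977.75 (Jan)
Initial deposit = cushion − low point = $666.70 − (-$1,977.75) = $2,644.45

$2,644.45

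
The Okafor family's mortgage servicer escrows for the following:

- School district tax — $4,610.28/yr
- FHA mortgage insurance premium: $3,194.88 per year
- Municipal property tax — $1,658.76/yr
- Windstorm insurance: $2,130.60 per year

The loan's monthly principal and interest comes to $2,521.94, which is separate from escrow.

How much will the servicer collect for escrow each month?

School district tax: $4,610.28
FHA mortgage insurance premium: $3,194.88
Municipal property tax: $1,658.76
Windstorm insurance: $2,130.60
Yearly total = $11,594.52
Per month = $11,594.52 ÷ 12 = $966.21

$966.21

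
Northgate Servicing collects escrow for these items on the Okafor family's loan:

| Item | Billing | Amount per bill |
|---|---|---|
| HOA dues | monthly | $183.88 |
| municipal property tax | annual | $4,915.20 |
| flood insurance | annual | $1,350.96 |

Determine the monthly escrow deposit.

HOA dues = $183.88 × 12 = $2,206.56/yr
Municipal property tax = $4,915.20/yr
Flood insurance = $1,350.96/yr
Total annual escrow = $8,472.72
Base monthly escrow = $8,472.72 / 12 = $706.06

$706.06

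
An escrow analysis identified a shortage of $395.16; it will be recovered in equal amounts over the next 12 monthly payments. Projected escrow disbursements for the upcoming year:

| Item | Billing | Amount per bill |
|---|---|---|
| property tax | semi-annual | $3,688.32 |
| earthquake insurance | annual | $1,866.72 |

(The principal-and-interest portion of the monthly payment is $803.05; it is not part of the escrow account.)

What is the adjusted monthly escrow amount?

$803.21

Property tax: $3,688.32 × 2 = $7,376.64 per year
Earthquake insurance: $1,866.72 per year
Annual escrow total = $7,376.64 + $1,866.72 = $9,243.36
Base monthly escrow = $9,243.36 ÷ 12 = $770.28
Monthly shortage recovery: $395.16 ÷ 12 = $32.93
Adjusted monthly = $770.28 + $32.93 = $803.21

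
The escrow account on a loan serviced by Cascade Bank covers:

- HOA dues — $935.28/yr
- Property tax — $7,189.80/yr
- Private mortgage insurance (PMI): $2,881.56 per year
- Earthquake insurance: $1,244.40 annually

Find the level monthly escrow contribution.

$1,020.92

HOA dues — $935.28 per year
Property tax — $7,189.80 per year
Private mortgage insurance (PMI) — $2,881.56 per year
Earthquake insurance — $1,244.40 per year
Total annual escrow = $12,251.04
Per month = $12,251.04 ÷ 12 = $1,020.92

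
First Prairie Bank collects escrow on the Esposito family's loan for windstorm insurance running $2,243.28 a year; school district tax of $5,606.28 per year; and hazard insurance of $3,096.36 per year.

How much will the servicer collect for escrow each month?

$912.16

Windstorm insurance — $2,243.28 per year
School district tax — $5,606.28 per year
Hazard insurance — $3,096.36 per year
Total annual escrow = $2,243.28 + $5,606.28 + $3,096.36 = $10,945.92
Monthly = $10,945.92 / 12 = $912.16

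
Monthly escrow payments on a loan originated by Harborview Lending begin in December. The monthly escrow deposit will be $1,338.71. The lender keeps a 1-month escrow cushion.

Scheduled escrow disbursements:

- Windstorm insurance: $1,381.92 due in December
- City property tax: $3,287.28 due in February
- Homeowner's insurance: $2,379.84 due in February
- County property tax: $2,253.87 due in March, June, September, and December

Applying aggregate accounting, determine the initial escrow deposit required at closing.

$7,540.65

Cushion = 1 × $1,338.71 = $1,338.71
Trial balance (start $0, +$1,338.71 each month, − disbursements):
  Dec: +$1,338.71 − $3,635.79 → -$2,297.08
  Jan: +$1,338.71 → -$958.37
  Feb: +$1,338.71 − $5,667.12 → -$5,286.78
  Mar: +$1,338.71 − $2,253.87 → -$6,201.94
  Apr: +$1,338.71 → -$4,863.23
  May: +$1,338.71 → -$3,524.52
  Jun: +$1,338.71 − $2,253.87 → -$4,439.68
  Jul: +$1,338.71 → -$3,100.97
  Aug: +$1,338.71 → -$1,762.26
  Sep: +$1,338.71 − $2,253.87 → -$2,677.42
  Oct: +$1,338.71 → -$1,338.71
  Nov: +$1,338.71 → $0.00
Lowest trial balance = -$6,201.94 (Mar)
Initial deposit = cushion − low point = $1,338.71 − (-$6,201.94) = $7,540.65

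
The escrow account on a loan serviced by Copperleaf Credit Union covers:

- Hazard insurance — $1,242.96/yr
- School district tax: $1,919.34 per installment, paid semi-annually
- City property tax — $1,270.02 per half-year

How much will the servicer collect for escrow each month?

$635.14

Hazard insurance = $1,242.96
School district tax = $1,919.34 × 2 = $3,838.68
City property tax = $1,270.02 × 2 = $2,540.04
Yearly total = $1,242.96 + $3,838.68 + $2,540.04 = $7,621.68
Base monthly escrow = $7,621.68 / 12 = $635.14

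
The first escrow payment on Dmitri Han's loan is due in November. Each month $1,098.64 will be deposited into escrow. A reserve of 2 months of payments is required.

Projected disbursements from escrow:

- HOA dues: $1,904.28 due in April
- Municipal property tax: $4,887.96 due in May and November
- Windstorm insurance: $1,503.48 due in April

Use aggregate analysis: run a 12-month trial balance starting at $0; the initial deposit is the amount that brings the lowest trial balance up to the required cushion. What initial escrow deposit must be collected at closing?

Cushion = 2 × $1,098.64 = $2,197.28
Trial balance (start $0, +$1,098.64 each month, − disbursements):
  Nov: +$1,098.64 − $4,887.96 → -$3,789.32
  Dec: +$1,098.64 → -$2,690.68
  Jan: +$1,098.64 → -$1,592.04
  Feb: +$1,098.64 → -$493.40
  Mar: +$1,098.64 → $605.24
  Apr: +$1,098.64 − $3,407.76 → -$1,703.88
  May: +$1,098.64 − $4,887.96 → -$5,493.20
  Jun: +$1,098.64 → -$4,394.56
  Jul: +$1,098.64 → -$3,295.92
  Aug: +$1,098.64 → -$2,197.28
  Sep: +$1,098.64 → -$1,098.64
  Oct: +$1,098.64 → $0.00
Lowest trial balance = -$5,493.20 (May)
Initial deposit = cushion − low point = $2,197.28 − (-$5,493.20) = $7,690.48

$7,690.48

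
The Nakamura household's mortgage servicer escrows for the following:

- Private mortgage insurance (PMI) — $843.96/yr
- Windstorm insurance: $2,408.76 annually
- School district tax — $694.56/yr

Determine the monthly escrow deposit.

Private mortgage insurance (PMI) = $843.96/yr
Windstorm insurance = $2,408.76/yr
School district tax = $694.56/yr
Annual escrow total = $3,947.28
Base monthly escrow = $3,947.28 / 12 = $328.94

$328.94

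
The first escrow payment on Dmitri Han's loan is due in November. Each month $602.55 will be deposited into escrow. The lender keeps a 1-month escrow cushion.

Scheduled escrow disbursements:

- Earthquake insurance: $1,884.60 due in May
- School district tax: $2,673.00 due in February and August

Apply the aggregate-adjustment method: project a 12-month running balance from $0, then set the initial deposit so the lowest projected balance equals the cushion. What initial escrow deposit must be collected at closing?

$1,807.65

Cushion = 1 × $602.55 = $602.55
Trial balance (start $0, +$602.55 each month, − disbursements):
  Nov: +$602.55 → $602.55
  Dec: +$602.55 → $1,205.10
  Jan: +$602.55 → $1,807.65
  Feb: +$602.55 − $2,673.00 → -$262.80
  Mar: +$602.55 → $339.75
  Apr: +$602.55 → $942.30
  May: +$602.55 − $1,884.60 → -$339.75
  Jun: +$602.55 → $262.80
  Jul: +$602.55 → $865.35
  Aug: +$602.55 − $2,673.00 → -$1,205.10
  Sep: +$602.55 → -$602.55
  Oct: +$602.55 → $0.00
Lowest trial balance = -$1,205.10 (Aug)
Initial deposit = cushion − low point = $602.55 − (-$1,205.10) = $1,807.65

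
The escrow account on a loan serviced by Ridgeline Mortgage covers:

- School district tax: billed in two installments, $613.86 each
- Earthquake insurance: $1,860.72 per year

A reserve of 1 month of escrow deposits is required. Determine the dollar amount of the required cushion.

$257.37

School district tax — $613.86 × 2 = $1,227.72
Earthquake insurance — $1,860.72
Combined annual = $1,227.72 + $1,860.72 = $3,088.44
Base monthly escrow = $3,088.44 / 12 = $257.37
Required cushion = 1 × $257.37 = $257.37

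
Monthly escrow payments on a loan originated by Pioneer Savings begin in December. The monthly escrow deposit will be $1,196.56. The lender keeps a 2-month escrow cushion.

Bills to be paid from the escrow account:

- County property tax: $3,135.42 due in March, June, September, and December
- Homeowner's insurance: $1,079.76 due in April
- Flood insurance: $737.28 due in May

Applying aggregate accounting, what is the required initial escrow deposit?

$5,240.50

Cushion = 2 × $1,196.56 = $2,393.12
Trial balance (start $0, +$1,196.56 each month, − disbursements):
  Dec: +$1,196.56 − $3,135.42 → -$1,938.86
  Jan: +$1,196.56 → -$742.30
  Feb: +$1,196.56 → $454.26
  Mar: +$1,196.56 − $3,135.42 → -$1,484.60
  Apr: +$1,196.56 − $1,079.76 → -$1,367.80
  May: +$1,196.56 − $737.28 → -$908.52
  Jun: +$1,196.56 − $3,135.42 → -$2,847.38
  Jul: +$1,196.56 → -$1,650.82
  Aug: +$1,196.56 → -$454.26
  Sep: +$1,196.56 − $3,135.42 → -$2,393.12
  Oct: +$1,196.56 → -$1,196.56
  Nov: +$1,196.56 → $0.00
Lowest trial balance = -$2,847.38 (Jun)
Initial deposit = cushion − low point = $2,393.12 − (-$2,847.38) = $5,240.50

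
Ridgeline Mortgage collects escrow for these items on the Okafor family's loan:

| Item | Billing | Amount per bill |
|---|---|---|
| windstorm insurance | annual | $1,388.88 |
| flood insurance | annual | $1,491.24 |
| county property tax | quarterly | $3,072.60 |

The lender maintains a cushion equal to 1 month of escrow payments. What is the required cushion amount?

$1,264.21

Windstorm insurance — $1,388.88 annually
Flood insurance — $1,491.24 annually
County property tax — $3,072.60 × 4 = $12,290.40 annually
Yearly total = $1,388.88 + $1,491.24 + $12,290.40 = $15,170.52
Base monthly escrow = $15,170.52 ÷ 12 = $1,264.21
Required cushion = 1 × $1,264.21 = $1,264.21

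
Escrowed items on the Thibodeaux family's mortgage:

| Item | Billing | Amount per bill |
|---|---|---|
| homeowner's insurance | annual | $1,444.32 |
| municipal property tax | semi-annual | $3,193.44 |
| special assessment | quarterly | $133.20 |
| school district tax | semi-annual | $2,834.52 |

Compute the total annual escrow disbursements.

$14,033.04

Homeowner's insurance: $1,444.32 per year
Municipal property tax: $3,193.44 × 2 = $6,386.88 per year
Special assessment: $133.20 × 4 = $532.80 per year
School district tax: $2,834.52 × 2 = $5,669.04 per year
Yearly total = $1,444.32 + $6,386.88 + $532.80 + $5,669.04 = $14,033.04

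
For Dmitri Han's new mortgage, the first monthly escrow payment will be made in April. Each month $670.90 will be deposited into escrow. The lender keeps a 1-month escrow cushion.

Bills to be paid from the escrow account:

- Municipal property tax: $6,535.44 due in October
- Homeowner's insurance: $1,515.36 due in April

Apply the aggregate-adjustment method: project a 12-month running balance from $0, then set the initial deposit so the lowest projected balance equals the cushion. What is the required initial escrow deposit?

$4,025.40

Cushion = 1 × $670.90 = $670.90
Trial balance (start $0, +$670.90 each month, − disbursements):
  Apr: +$670.90 − $1,515.36 → -$844.46
  May: +$670.90 → -$173.56
  Jun: +$670.90 → $497.34
  Jul: +$670.90 → $1,168.24
  Aug: +$670.90 → $1,839.14
  Sep: +$670.90 → $2,510.04
  Oct: +$670.90 − $6,535.44 → -$3,354.50
  Nov: +$670.90 → -$2,683.60
  Dec: +$670.90 → -$2,012.70
  Jan: +$670.90 → -$1,341.80
  Feb: +$670.90 → -$670.90
  Mar: +$670.90 → $0.00
Lowest trial balance = -$3,354.50 (Oct)
Initial deposit = cushion − low point = $670.90 − (-$3,354.50) = $4,025.40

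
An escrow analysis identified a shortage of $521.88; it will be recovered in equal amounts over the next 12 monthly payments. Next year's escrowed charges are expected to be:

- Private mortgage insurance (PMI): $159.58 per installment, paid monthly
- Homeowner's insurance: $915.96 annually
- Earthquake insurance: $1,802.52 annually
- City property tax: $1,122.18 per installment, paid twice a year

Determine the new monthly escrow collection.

$616.64

Private mortgage insurance (PMI) = $159.58 × 12 = $1,914.96 per year
Homeowner's insurance = $915.96 per year
Earthquake insurance = $1,802.52 per year
City property tax = $1,122.18 × 2 = $2,244.36 per year
Annual escrow total = $1,914.96 + $915.96 + $1,802.52 + $2,244.36 = $6,877.80
Base monthly escrow = $6,877.80 / 12 = $573.15
Shortage spread = $521.88 / 12 = $43.49/mo
New monthly escrow = $573.15 + $43.49 = $616.64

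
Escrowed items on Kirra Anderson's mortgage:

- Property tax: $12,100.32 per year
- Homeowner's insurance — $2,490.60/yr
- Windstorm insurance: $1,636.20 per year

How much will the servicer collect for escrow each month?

$1,352.26

Property tax: $12,100.32 annually
Homeowner's insurance: $2,490.60 annually
Windstorm insurance: $1,636.20 annually
Yearly total = $12,100.32 + $2,490.60 + $1,636.20 = $16,227.12
Monthly escrow = $16,227.12 / 12 = $1,352.26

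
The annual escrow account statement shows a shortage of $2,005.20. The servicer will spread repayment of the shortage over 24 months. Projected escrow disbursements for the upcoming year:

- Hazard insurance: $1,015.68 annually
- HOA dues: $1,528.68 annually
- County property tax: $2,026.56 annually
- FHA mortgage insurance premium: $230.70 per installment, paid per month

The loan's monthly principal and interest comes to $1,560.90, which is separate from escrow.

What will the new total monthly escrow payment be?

$695.16

Hazard insurance — $1,015.68
HOA dues — $1,528.68
County property tax — $2,026.56
FHA mortgage insurance premium — $230.70 × 12 = $2,768.40
Total annual escrow = $1,015.68 + $1,528.68 + $2,026.56 + $2,768.40 = $7,339.32
Monthly escrow = $7,339.32 ÷ 12 = $611.61
Monthly shortage recovery: $2,005.20 ÷ 24 = $83.55
Adjusted monthly = $611.61 + $83.55 = $695.16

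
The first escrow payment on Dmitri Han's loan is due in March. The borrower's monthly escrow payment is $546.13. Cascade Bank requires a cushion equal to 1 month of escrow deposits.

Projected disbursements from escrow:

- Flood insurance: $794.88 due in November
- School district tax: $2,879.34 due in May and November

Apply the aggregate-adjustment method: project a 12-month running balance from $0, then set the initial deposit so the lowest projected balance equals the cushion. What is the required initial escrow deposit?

Cushion = 1 × $546.13 = $546.13
Trial balance (start $0, +$546.13 each month, − disbursements):
  Mar: +$546.13 → $546.13
  Apr: +$546.13 → $1,092.26
  May: +$546.13 − $2,879.34 → -$1,240.95
  Jun: +$546.13 → -$694.82
  Jul: +$546.13 → -$148.69
  Aug: +$546.13 → $397.44
  Sep: +$546.13 → $943.57
  Oct: +$546.13 → $1,489.70
  Nov: +$546.13 − $3,674.22 → -$1,638.39
  Dec: +$546.13 → -$1,092.26
  Jan: +$546.13 → -$546.13
  Feb: +$546.13 → $0.00
Lowest trial balance = -$1,638.39 (Nov)
Initial deposit = cushion − low point = $546.13 − (-$1,638.39) = $2,184.52

$2,184.52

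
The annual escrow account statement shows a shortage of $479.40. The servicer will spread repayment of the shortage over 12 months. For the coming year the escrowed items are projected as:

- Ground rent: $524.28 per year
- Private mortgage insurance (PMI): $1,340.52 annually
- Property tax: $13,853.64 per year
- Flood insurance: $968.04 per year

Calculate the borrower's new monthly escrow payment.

Ground rent = $524.28 per year
Private mortgage insurance (PMI) = $1,340.52 per year
Property tax = $13,853.64 per year
Flood insurance = $968.04 per year
Total per year = $524.28 + $1,340.52 + $13,853.64 + $968.04 = $16,686.48
Base monthly escrow = $16,686.48 ÷ 12 = $1,390.54
Shortage spread = $479.40 / 12 = $39.95/mo
Adjusted monthly = $1,390.54 + $39.95 = $1,430.49

$1,430.49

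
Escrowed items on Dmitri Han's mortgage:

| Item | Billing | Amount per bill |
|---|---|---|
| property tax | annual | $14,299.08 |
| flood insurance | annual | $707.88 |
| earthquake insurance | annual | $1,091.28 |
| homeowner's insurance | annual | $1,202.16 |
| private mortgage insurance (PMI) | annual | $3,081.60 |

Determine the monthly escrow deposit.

Property tax: $14,299.08 per year
Flood insurance: $707.88 per year
Earthquake insurance: $1,091.28 per year
Homeowner's insurance: $1,202.16 per year
Private mortgage insurance (PMI): $3,081.60 per year
Annual escrow total = $20,382.00
Per month = $20,382.00 ÷ 12 = $1,698.50

$1,698.50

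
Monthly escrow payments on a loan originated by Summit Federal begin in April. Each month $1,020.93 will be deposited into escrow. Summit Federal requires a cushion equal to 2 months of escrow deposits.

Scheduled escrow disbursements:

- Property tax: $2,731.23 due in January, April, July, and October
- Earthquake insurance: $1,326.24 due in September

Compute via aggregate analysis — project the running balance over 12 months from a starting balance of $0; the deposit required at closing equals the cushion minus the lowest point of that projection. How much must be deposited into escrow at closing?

Cushion = 2 × $1,020.93 = $2,041.86
Trial balance (start $0, +$1,020.93 each month, − disbursements):
  Apr: +$1,020.93 − $2,731.23 → -$1,710.30
  May: +$1,020.93 → -$689.37
  Jun: +$1,020.93 → $331.56
  Jul: +$1,020.93 − $2,731.23 → -$1,378.74
  Aug: +$1,020.93 → -$357.81
  Sep: +$1,020.93 − $1,326.24 → -$663.12
  Oct: +$1,020.93 − $2,731.23 → -$2,373.42
  Nov: +$1,020.93 → -$1,352.49
  Dec: +$1,020.93 → -$331.56
  Jan: +$1,020.93 − $2,731.23 → -$2,041.86
  Feb: +$1,020.93 → -$1,020.93
  Mar: +$1,020.93 → $0.00
Lowest trial balance = -$2,373.42 (Oct)
Initial deposit = cushion − low point = $2,041.86 − (-$2,373.42) = $4,415.28

$4,415.28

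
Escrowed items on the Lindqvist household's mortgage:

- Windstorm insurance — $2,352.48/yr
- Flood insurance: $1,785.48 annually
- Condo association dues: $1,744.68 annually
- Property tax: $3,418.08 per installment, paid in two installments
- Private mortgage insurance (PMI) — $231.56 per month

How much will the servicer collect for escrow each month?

Windstorm insurance = $2,352.48 per year
Flood insurance = $1,785.48 per year
Condo association dues = $1,744.68 per year
Property tax = $3,418.08 × 2 = $6,836.16 per year
Private mortgage insurance (PMI) = $231.56 × 12 = $2,778.72 per year
Yearly total = $2,352.48 + $1,785.48 + $1,744.68 + $6,836.16 + $2,778.72 = $15,497.52
Per month = $15,497.52 ÷ 12 = $1,291.46

$1,291.46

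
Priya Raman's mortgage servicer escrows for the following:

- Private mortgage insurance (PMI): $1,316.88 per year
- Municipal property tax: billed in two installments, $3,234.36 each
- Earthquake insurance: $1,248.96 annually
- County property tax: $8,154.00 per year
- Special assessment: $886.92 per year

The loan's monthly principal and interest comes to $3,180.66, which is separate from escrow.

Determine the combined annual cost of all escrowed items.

Private mortgage insurance (PMI) — $1,316.88 per year
Municipal property tax — $3,234.36 × 2 = $6,468.72 per year
Earthquake insurance — $1,248.96 per year
County property tax — $8,154.00 per year
Special assessment — $886.92 per year
Yearly total = $18,075.48

$18,075.48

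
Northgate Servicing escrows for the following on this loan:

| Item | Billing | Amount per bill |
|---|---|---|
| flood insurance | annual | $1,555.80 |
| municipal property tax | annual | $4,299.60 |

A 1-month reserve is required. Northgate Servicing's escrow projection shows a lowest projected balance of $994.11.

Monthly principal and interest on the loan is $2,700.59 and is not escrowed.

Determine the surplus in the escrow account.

$506.16

Flood insurance = $1,555.80/yr
Municipal property tax = $4,299.60/yr
Total per year = $1,555.80 + $4,299.60 = $5,855.40
Monthly = $5,855.40 ÷ 12 = $487.95
Required reserve = 1 × $487.95 = $487.95
Excess over cushion: $994.11 − $487.95 = $506.16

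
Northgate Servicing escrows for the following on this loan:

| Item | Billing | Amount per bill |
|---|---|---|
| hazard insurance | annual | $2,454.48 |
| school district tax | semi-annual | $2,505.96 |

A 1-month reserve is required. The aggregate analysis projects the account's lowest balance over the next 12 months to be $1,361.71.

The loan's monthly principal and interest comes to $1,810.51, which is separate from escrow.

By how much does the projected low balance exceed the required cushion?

Hazard insurance — $2,454.48
School district tax — $2,505.96 × 2 = $5,011.92
Total per year = $7,466.40
Monthly escrow = $7,466.40 / 12 = $622.20
Required reserve = 1 × $622.20 = $622.20
Excess over cushion: $1,361.71 − $622.20 = $739.51

$739.51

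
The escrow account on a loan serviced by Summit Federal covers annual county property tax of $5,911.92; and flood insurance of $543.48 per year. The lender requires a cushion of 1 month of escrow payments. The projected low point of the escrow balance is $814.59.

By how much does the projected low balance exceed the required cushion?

$276.64

County property tax = $5,911.92/yr
Flood insurance = $543.48/yr
Total per year = $5,911.92 + $543.48 = $6,455.40
Per month = $6,455.40 / 12 = $537.95
Required reserve = 1 × $537.95 = $537.95
Surplus = $814.59 − $537.95 = $276.64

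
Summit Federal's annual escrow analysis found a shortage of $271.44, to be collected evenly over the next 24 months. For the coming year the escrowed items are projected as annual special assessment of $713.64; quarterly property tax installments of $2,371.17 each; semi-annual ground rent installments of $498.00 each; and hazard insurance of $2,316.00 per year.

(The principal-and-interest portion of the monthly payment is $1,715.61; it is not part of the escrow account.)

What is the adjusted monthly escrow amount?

Special assessment = $713.64
Property tax = $2,371.17 × 4 = $9,484.68
Ground rent = $498.00 × 2 = $996.00
Hazard insurance = $2,316.00
Annual escrow total = $713.64 + $9,484.68 + $996.00 + $2,316.00 = $13,510.32
Per month = $13,510.32 / 12 = $1,125.86
Shortage spread = $271.44 ÷ 24 = $11.31/mo
Adjusted monthly = $1,125.86 + $11.31 = $1,137.17

$1,137.17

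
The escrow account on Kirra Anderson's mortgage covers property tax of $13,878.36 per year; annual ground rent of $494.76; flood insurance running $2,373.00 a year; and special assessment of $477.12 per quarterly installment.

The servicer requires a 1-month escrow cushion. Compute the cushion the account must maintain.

$1,554.55

Property tax = $13,878.36 annually
Ground rent = $494.76 annually
Flood insurance = $2,373.00 annually
Special assessment = $477.12 × 4 = $1,908.48 annually
Total annual escrow = $13,878.36 + $494.76 + $2,373.00 + $1,908.48 = $18,654.60
Per month = $18,654.60 / 12 = $1,554.55
Reserve = 1 × $1,554.55 = $1,554.55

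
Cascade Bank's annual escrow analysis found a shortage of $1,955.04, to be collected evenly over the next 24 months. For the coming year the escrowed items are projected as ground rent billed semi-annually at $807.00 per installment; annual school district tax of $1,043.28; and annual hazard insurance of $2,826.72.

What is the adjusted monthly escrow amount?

Ground rent = $807.00 × 2 = $1,614.00 per year
School district tax = $1,043.28 per year
Hazard insurance = $2,826.72 per year
Annual escrow total = $1,614.00 + $1,043.28 + $2,826.72 = $5,484.00
Monthly escrow = $5,484.00 / 12 = $457.00
Shortage per month = $1,955.04 ÷ 24 = $81.46
New monthly escrow = $457.00 + $81.46 = $538.46

$538.46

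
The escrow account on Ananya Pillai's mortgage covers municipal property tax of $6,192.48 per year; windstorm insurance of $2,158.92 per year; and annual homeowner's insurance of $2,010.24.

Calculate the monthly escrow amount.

Municipal property tax — $6,192.48 annually
Windstorm insurance — $2,158.92 annually
Homeowner's insurance — $2,010.24 annually
Total annual escrow = $10,361.64
Monthly = $10,361.64 ÷ 12 = $863.47

$863.47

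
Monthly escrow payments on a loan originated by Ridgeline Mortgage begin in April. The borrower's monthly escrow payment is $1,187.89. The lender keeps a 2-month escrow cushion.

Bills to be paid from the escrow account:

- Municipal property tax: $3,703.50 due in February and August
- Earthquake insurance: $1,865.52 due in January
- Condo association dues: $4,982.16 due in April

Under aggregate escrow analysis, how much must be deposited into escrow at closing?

Cushion = 2 × $1,187.89 = $2,375.78
Trial balance (start $0, +$1,187.89 each month, − disbursements):
  Apr: +$1,187.89 − $4,982.16 → -$3,794.27
  May: +$1,187.89 → -$2,606.38
  Jun: +$1,187.89 → -$1,418.49
  Jul: +$1,187.89 → -$230.60
  Aug: +$1,187.89 − $3,703.50 → -$2,746.21
  Sep: +$1,187.89 → -$1,558.32
  Oct: +$1,187.89 → -$370.43
  Nov: +$1,187.89 → $817.46
  Dec: +$1,187.89 → $2,005.35
  Jan: +$1,187.89 − $1,865.52 → $1,327.72
  Feb: +$1,187.89 − $3,703.50 → -$1,187.89
  Mar: +$1,187.89 → $0.00
Lowest trial balance = -$3,794.27 (Apr)
Initial deposit = cushion − low point = $2,375.78 − (-$3,794.27) = $6,170.05

$6,170.05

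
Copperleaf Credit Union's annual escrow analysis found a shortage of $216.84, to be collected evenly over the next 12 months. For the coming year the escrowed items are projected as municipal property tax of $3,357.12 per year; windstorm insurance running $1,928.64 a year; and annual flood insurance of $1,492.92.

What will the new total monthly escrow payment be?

$582.96

Municipal property tax — $3,357.12 per year
Windstorm insurance — $1,928.64 per year
Flood insurance — $1,492.92 per year
Total per year = $3,357.12 + $1,928.64 + $1,492.92 = $6,778.68
Monthly = $6,778.68 ÷ 12 = $564.89
Shortage per month = $216.84 ÷ 12 = $18.07
New monthly escrow = $564.89 + $18.07 = $582.96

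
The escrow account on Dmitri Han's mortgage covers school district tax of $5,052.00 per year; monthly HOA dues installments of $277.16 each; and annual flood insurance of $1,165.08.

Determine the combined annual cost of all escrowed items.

School district tax = $5,052.00
HOA dues = $277.16 × 12 = $3,325.92
Flood insurance = $1,165.08
Combined annual = $9,543.00

$9,543.00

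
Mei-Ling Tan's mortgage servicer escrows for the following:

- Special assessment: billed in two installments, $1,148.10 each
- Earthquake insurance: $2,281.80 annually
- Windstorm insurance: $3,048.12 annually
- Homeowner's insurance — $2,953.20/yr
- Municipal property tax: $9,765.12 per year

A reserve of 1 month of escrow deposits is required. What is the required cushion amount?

Special assessment: $1,148.10 × 2 = $2,296.20 annually
Earthquake insurance: $2,281.80 annually
Windstorm insurance: $3,048.12 annually
Homeowner's insurance: $2,953.20 annually
Municipal property tax: $9,765.12 annually
Combined annual = $2,296.20 + $2,281.80 + $3,048.12 + $2,953.20 + $9,765.12 = $20,344.44
Monthly escrow = $20,344.44 ÷ 12 = $1,695.37
Required cushion = 1 × $1,695.37 = $1,695.37

$1,695.37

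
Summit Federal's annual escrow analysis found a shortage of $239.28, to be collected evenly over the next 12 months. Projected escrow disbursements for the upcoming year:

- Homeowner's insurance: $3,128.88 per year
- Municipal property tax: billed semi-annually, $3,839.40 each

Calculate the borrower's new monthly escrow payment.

$920.58

Homeowner's insurance — $3,128.88 per year
Municipal property tax — $3,839.40 × 2 = $7,678.80 per year
Total annual escrow = $3,128.88 + $7,678.80 = $10,807.68
Per month = $10,807.68 ÷ 12 = $900.64
Shortage spread = $239.28 ÷ 12 = $19.94/mo
Adjusted monthly = $900.64 + $19.94 = $920.58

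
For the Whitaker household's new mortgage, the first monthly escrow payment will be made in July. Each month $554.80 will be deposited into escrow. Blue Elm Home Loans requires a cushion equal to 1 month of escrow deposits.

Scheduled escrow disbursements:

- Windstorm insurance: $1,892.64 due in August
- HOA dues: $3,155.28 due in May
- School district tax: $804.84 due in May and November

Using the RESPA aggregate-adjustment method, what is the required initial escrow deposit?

$1,337.84

Cushion = 1 × $554.80 = $554.80
Trial balance (start $0, +$554.80 each month, − disbursements):
  Jul: +$554.80 → $554.80
  Aug: +$554.80 − $1,892.64 → -$783.04
  Sep: +$554.80 → -$228.24
  Oct: +$554.80 → $326.56
  Nov: +$554.80 − $804.84 → $76.52
  Dec: +$554.80 → $631.32
  Jan: +$554.80 → $1,186.12
  Feb: +$554.80 → $1,740.92
  Mar: +$554.80 → $2,295.72
  Apr: +$554.80 → $2,850.52
  May: +$554.80 − $3,960.12 → -$554.80
  Jun: +$554.80 → $0.00
Lowest trial balance = -$783.04 (Aug)
Initial deposit = cushion − low point = $554.80 − (-$783.04) = $1,337.84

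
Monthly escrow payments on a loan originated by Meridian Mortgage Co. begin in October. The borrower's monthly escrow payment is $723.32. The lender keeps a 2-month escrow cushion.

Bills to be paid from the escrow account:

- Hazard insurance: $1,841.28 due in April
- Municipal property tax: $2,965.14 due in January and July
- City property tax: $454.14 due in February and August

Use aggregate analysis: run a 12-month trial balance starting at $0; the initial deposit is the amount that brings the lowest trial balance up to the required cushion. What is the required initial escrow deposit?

$2,439.14

Cushion = 2 × $723.32 = $1,446.64
Trial balance (start $0, +$723.32 each month, − disbursements):
  Oct: +$723.32 → $723.32
  Nov: +$723.32 → $1,446.64
  Dec: +$723.32 → $2,169.96
  Jan: +$723.32 − $2,965.14 → -$71.86
  Feb: +$723.32 − $454.14 → $197.32
  Mar: +$723.32 → $920.64
  Apr: +$723.32 − $1,841.28 → -$197.32
  May: +$723.32 → $526.00
  Jun: +$723.32 → $1,249.32
  Jul: +$723.32 − $2,965.14 → -$992.50
  Aug: +$723.32 − $454.14 → -$723.32
  Sep: +$723.32 → $0.00
Lowest trial balance = -$992.50 (Jul)
Initial deposit = cushion − low point = $1,446.64 − (-$992.50) = $2,439.14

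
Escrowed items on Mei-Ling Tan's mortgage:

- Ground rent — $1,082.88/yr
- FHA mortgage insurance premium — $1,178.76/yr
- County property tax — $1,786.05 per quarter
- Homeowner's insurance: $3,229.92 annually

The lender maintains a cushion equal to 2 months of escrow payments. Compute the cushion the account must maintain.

$2,105.96

Ground rent: $1,082.88 per year
FHA mortgage insurance premium: $1,178.76 per year
County property tax: $1,786.05 × 4 = $7,144.20 per year
Homeowner's insurance: $3,229.92 per year
Annual escrow total = $1,082.88 + $1,178.76 + $7,144.20 + $3,229.92 = $12,635.76
Base monthly escrow = $12,635.76 ÷ 12 = $1,052.98
Cushion = 2 × $1,052.98 = $2,105.96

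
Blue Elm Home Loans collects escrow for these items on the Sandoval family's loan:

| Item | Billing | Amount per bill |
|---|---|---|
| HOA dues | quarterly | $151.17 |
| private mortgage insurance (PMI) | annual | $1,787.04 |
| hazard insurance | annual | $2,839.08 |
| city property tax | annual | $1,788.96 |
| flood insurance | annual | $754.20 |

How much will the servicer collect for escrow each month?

$647.83

HOA dues — $151.17 × 4 = $604.68
Private mortgage insurance (PMI) — $1,787.04
Hazard insurance — $2,839.08
City property tax — $1,788.96
Flood insurance — $754.20
Combined annual = $7,773.96
Per month = $7,773.96 / 12 = $647.83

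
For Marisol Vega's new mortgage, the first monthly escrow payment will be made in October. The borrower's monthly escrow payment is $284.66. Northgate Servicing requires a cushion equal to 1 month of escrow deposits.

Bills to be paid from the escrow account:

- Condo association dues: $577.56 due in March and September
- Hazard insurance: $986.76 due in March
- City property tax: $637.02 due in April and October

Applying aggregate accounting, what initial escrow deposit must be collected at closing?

Cushion = 1 × $284.66 = $284.66
Trial balance (start $0, +$284.66 each month, − disbursements):
  Oct: +$284.66 − $637.02 → -$352.36
  Nov: +$284.66 → -$67.70
  Dec: +$284.66 → $216.96
  Jan: +$284.66 → $501.62
  Feb: +$284.66 → $786.28
  Mar: +$284.66 − $1,564.32 → -$493.38
  Apr: +$284.66 − $637.02 → -$845.74
  May: +$284.66 → -$561.08
  Jun: +$284.66 → -$276.42
  Jul: +$284.66 → $8.24
  Aug: +$284.66 → $292.90
  Sep: +$284.66 − $577.56 → $0.00
Lowest trial balance = -$845.74 (Apr)
Initial deposit = cushion − low point = $284.66 − (-$845.74) = $1,130.40

$1,130.40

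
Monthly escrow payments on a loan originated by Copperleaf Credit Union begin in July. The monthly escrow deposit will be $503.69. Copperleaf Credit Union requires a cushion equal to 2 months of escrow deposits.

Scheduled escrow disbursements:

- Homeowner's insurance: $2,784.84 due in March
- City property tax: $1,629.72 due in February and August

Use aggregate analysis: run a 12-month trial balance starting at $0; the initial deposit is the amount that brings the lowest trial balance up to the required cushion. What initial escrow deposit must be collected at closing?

$2,518.45

Cushion = 2 × $503.69 = $1,007.38
Trial balance (start $0, +$503.69 each month, − disbursements):
  Jul: +$503.69 → $503.69
  Aug: +$503.69 − $1,629.72 → -$622.34
  Sep: +$503.69 → -$118.65
  Oct: +$503.69 → $385.04
  Nov: +$503.69 → $888.73
  Dec: +$503.69 → $1,392.42
  Jan: +$503.69 → $1,896.11
  Feb: +$503.69 − $1,629.72 → $770.08
  Mar: +$503.69 − $2,784.84 → -$1,511.07
  Apr: +$503.69 → -$1,007.38
  May: +$503.69 → -$503.69
  Jun: +$503.69 → $0.00
Lowest trial balance = -$1,511.07 (Mar)
Initial deposit = cushion − low point = $1,007.38 − (-$1,511.07) = $2,518.45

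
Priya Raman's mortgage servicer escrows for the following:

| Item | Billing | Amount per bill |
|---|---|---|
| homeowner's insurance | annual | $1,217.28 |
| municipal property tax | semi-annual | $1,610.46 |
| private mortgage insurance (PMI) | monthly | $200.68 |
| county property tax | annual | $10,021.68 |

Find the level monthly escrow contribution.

Homeowner's insurance = $1,217.28/yr
Municipal property tax = $1,610.46 × 2 = $3,220.92/yr
Private mortgage insurance (PMI) = $200.68 × 12 = $2,408.16/yr
County property tax = $10,021.68/yr
Annual escrow total = $1,217.28 + $3,220.92 + $2,408.16 + $10,021.68 = $16,868.04
Monthly escrow = $16,868.04 ÷ 12 = $1,405.67

$1,405.67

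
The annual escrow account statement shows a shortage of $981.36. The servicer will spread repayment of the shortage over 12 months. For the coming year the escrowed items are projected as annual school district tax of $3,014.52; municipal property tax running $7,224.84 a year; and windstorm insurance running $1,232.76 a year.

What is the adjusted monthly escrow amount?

School district tax: $3,014.52 annually
Municipal property tax: $7,224.84 annually
Windstorm insurance: $1,232.76 annually
Yearly total = $3,014.52 + $7,224.84 + $1,232.76 = $11,472.12
Per month = $11,472.12 / 12 = $956.01
Shortage spread = $981.36 / 12 = $81.78/mo
New monthly escrow = $956.01 + $81.78 = $1,037.79

$1,037.79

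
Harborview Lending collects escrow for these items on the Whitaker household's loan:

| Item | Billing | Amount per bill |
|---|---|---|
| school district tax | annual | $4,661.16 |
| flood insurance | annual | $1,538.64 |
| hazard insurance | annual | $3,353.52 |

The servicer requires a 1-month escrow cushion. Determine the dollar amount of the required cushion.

$796.11

School district tax: $4,661.16 per year
Flood insurance: $1,538.64 per year
Hazard insurance: $3,353.52 per year
Annual escrow total = $9,553.32
Base monthly escrow = $9,553.32 ÷ 12 = $796.11
Required cushion = 1 × $796.11 = $796.11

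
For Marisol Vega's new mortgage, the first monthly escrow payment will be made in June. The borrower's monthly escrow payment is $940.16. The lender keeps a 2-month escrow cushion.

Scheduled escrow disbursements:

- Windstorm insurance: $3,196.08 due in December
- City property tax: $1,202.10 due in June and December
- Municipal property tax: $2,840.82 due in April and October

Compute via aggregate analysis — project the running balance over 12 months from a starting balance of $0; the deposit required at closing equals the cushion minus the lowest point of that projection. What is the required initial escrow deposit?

Cushion = 2 × $940.16 = $1,880.32
Trial balance (start $0, +$940.16 each month, − disbursements):
  Jun: +$940.16 − $1,202.10 → -$261.94
  Jul: +$940.16 → $678.22
  Aug: +$940.16 → $1,618.38
  Sep: +$940.16 → $2,558.54
  Oct: +$940.16 − $2,840.82 → $657.88
  Nov: +$940.16 → $1,598.04
  Dec: +$940.16 − $4,398.18 → -$1,859.98
  Jan: +$940.16 → -$919.82
  Feb: +$940.16 → $20.34
  Mar: +$940.16 → $960.50
  Apr: +$940.16 − $2,840.82 → -$940.16
  May: +$940.16 → $0.00
Lowest trial balance = -$1,859.98 (Dec)
Initial deposit = cushion − low point = $1,880.32 − (-$1,859.98) = $3,740.30

$3,740.30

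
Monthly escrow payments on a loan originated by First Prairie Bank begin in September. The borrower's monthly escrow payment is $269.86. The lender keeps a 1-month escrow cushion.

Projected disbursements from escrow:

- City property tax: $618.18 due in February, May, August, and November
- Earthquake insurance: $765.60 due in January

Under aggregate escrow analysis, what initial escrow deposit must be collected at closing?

Cushion = 1 × $269.86 = $269.86
Trial balance (start $0, +$269.86 each month, − disbursements):
  Sep: +$269.86 → $269.86
  Oct: +$269.86 → $539.72
  Nov: +$269.86 − $618.18 → $191.40
  Dec: +$269.86 → $461.26
  Jan: +$269.86 − $765.60 → -$34.48
  Feb: +$269.86 − $618.18 → -$382.80
  Mar: +$269.86 → -$112.94
  Apr: +$269.86 → $156.92
  May: +$269.86 − $618.18 → -$191.40
  Jun: +$269.86 → $78.46
  Jul: +$269.86 → $348.32
  Aug: +$269.86 − $618.18 → $0.00
Lowest trial balance = -$382.80 (Feb)
Initial deposit = cushion − low point = $269.86 − (-$382.80) = $652.66

$652.66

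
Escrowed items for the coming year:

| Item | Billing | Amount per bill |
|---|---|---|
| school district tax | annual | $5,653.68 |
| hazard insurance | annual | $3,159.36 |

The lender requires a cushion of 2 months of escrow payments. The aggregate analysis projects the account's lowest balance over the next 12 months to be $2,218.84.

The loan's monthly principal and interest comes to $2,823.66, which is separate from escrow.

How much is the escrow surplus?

$750.00

School district tax = $5,653.68/yr
Hazard insurance = $3,159.36/yr
Annual escrow total = $5,653.68 + $3,159.36 = $8,813.04
Monthly = $8,813.04 ÷ 12 = $734.42
Cushion = 2 × $734.42 = $1,468.84
Excess over cushion: $2,218.84 − $1,468.84 = $750.00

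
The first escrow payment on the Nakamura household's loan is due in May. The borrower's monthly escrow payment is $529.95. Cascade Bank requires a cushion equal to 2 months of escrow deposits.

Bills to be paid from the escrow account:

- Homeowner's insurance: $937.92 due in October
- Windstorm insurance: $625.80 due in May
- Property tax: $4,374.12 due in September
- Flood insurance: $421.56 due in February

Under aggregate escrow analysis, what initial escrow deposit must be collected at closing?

$3,818.04

Cushion = 2 × $529.95 = $1,059.90
Trial balance (start $0, +$529.95 each month, − disbursements):
  May: +$529.95 − $625.80 → -$95.85
  Jun: +$529.95 → $434.10
  Jul: +$529.95 → $964.05
  Aug: +$529.95 → $1,494.00
  Sep: +$529.95 − $4,374.12 → -$2,350.17
  Oct: +$529.95 − $937.92 → -$2,758.14
  Nov: +$529.95 → -$2,228.19
  Dec: +$529.95 → -$1,698.24
  Jan: +$529.95 → -$1,168.29
  Feb: +$529.95 − $421.56 → -$1,059.90
  Mar: +$529.95 → -$529.95
  Apr: +$529.95 → $0.00
Lowest trial balance = -$2,758.14 (Oct)
Initial deposit = cushion − low point = $1,059.90 − (-$2,758.14) = $3,818.04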